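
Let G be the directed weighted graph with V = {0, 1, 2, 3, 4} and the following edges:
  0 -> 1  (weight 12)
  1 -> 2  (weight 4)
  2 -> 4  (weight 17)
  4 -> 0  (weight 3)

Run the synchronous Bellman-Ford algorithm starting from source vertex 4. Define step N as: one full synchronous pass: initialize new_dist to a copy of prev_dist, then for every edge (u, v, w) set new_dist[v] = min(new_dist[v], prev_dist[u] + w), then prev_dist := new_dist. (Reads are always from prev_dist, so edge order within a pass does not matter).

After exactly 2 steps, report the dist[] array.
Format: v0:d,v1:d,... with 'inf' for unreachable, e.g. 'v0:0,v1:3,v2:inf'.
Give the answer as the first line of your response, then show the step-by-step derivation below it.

v0:3,v1:15,v2:inf,v3:inf,v4:0

step 1: dist = v0:3,v1:inf,v2:inf,v3:inf,v4:0
step 2: dist = v0:3,v1:15,v2:inf,v3:inf,v4:0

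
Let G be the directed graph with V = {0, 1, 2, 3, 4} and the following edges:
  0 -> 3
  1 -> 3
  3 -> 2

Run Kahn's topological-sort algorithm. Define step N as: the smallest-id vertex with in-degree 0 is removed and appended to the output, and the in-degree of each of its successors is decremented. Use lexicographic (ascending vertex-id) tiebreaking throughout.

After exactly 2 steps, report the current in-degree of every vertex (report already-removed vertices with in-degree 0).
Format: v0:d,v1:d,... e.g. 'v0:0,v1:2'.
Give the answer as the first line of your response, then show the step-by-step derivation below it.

v0:0,v1:0,v2:1,v3:0,v4:0

step 1: output 0; order=[0]; indeg=(0,0,1,1,0)
step 2: output 1; order=[0,1]; indeg=(0,0,1,0,0)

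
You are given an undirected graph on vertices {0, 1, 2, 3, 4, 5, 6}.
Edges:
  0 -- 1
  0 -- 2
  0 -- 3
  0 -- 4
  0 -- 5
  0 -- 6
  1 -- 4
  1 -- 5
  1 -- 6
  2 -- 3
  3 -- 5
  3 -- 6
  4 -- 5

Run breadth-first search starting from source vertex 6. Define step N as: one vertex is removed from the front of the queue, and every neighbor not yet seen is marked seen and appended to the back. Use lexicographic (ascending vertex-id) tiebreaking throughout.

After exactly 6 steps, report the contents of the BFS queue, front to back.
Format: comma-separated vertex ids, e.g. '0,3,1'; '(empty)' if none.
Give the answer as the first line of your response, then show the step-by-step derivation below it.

5

step 1: dequeue 6; queue=[0,1,3]; order=6
step 2: dequeue 0; queue=[1,3,2,4,5]; order=6,0
step 3: dequeue 1; queue=[3,2,4,5]; order=6,0,1
step 4: dequeue 3; queue=[2,4,5]; order=6,0,1,3
step 5: dequeue 2; queue=[4,5]; order=6,0,1,3,2
step 6: dequeue 4; queue=[5]; order=6,0,1,3,2,4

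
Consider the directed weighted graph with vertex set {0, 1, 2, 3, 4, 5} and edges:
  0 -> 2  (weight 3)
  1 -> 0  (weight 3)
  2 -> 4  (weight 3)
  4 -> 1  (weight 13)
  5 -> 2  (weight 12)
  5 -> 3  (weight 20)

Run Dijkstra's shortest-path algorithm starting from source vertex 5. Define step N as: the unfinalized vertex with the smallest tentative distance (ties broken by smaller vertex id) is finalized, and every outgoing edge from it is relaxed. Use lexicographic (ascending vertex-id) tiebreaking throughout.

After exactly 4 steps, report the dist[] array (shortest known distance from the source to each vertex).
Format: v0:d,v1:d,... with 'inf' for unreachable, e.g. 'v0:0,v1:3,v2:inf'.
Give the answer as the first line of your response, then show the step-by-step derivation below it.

v0:inf,v1:28,v2:12,v3:20,v4:15,v5:0

step 1: dist = v0:inf,v1:inf,v2:12,v3:20,v4:inf,v5:0
step 2: dist = v0:inf,v1:inf,v2:12,v3:20,v4:15,v5:0
step 3: dist = v0:inf,v1:28,v2:12,v3:20,v4:15,v5:0
step 4: dist = v0:inf,v1:28,v2:12,v3:20,v4:15,v5:0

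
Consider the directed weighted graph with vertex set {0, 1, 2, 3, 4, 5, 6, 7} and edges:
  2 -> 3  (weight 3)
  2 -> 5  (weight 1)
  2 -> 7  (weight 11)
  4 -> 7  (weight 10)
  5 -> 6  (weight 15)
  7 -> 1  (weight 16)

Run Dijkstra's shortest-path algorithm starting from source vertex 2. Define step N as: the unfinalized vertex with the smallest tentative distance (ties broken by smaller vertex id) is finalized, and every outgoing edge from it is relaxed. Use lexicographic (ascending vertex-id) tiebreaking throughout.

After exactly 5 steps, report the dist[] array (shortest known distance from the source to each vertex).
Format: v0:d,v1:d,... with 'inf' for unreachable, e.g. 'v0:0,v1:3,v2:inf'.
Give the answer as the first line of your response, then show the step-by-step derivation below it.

v0:inf,v1:27,v2:0,v3:3,v4:inf,v5:1,v6:16,v7:11

step 1: dist = v0:inf,v1:inf,v2:0,v3:3,v4:inf,v5:1,v6:inf,v7:11
step 2: dist = v0:inf,v1:inf,v2:0,v3:3,v4:inf,v5:1,v6:16,v7:11
step 3: dist = v0:inf,v1:inf,v2:0,v3:3,v4:inf,v5:1,v6:16,v7:11
step 4: dist = v0:inf,v1:27,v2:0,v3:3,v4:inf,v5:1,v6:16,v7:11
step 5: dist = v0:inf,v1:27,v2:0,v3:3,v4:inf,v5:1,v6:16,v7:11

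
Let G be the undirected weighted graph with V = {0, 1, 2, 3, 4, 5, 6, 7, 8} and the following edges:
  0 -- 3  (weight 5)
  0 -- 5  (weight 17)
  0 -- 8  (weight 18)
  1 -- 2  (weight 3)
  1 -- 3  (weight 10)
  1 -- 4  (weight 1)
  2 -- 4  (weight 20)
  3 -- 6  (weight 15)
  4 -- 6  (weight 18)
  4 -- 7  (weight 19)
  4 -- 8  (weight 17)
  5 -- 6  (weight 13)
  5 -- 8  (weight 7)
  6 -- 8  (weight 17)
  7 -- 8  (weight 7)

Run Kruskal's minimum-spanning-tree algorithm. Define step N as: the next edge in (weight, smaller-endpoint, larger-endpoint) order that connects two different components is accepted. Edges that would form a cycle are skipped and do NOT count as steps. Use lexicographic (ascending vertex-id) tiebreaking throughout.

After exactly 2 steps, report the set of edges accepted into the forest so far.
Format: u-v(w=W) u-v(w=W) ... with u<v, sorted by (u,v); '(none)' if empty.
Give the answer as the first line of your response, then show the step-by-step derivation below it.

1-2(w=3) 1-4(w=1)

step 1: add edge 1-4 (w=1); MST = {1-4(w=1)}
step 2: add edge 1-2 (w=3); MST = {1-2(w=3) 1-4(w=1)}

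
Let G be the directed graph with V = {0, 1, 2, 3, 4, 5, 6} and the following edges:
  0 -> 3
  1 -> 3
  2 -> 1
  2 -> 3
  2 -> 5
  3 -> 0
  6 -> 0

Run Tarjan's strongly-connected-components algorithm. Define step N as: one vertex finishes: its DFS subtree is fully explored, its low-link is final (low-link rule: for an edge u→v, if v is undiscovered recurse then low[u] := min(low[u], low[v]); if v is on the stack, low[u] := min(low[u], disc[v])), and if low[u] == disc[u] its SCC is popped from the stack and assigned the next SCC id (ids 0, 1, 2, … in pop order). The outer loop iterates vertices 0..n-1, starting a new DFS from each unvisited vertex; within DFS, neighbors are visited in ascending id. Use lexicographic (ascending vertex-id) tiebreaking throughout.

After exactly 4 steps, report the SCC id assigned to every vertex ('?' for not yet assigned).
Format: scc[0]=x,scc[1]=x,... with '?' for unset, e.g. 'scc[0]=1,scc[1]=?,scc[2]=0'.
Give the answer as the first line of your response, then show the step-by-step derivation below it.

scc[0]=0,scc[1]=1,scc[2]=?,scc[3]=0,scc[4]=?,scc[5]=2,scc[6]=?

step 1: low=(low[0]=0,low[1]=?,low[2]=?,low[3]=0,low[4]=?,low[5]=?,low[6]=?); scc=(scc[0]=?,scc[1]=?,scc[2]=?,scc[3]=?,scc[4]=?,scc[5]=?,scc[6]=?)
step 2: low=(low[0]=0,low[1]=?,low[2]=?,low[3]=0,low[4]=?,low[5]=?,low[6]=?); scc=(scc[0]=0,scc[1]=?,scc[2]=?,scc[3]=0,scc[4]=?,scc[5]=?,scc[6]=?)
step 3: low=(low[0]=0,low[1]=2,low[2]=?,low[3]=0,low[4]=?,low[5]=?,low[6]=?); scc=(scc[0]=0,scc[1]=1,scc[2]=?,scc[3]=0,scc[4]=?,scc[5]=?,scc[6]=?)
step 4: low=(low[0]=0,low[1]=2,low[2]=3,low[3]=0,low[4]=?,low[5]=4,low[6]=?); scc=(scc[0]=0,scc[1]=1,scc[2]=?,scc[3]=0,scc[4]=?,scc[5]=2,scc[6]=?)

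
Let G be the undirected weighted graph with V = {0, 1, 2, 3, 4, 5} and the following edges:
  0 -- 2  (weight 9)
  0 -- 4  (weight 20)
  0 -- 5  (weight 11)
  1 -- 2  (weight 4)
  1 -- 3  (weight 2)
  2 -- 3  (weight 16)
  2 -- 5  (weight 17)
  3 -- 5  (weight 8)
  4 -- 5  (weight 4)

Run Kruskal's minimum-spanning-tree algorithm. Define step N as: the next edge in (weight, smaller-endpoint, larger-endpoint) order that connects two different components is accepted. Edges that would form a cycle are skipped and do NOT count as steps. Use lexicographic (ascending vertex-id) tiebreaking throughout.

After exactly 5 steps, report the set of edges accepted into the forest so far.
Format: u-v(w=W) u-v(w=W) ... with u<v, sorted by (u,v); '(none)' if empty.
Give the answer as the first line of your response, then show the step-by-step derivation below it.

0-2(w=9) 1-2(w=4) 1-3(w=2) 3-5(w=8) 4-5(w=4)

step 1: add edge 1-3 (w=2); MST = {1-3(w=2)}
step 2: add edge 1-2 (w=4); MST = {1-2(w=4) 1-3(w=2)}
step 3: add edge 4-5 (w=4); MST = {1-2(w=4) 1-3(w=2) 4-5(w=4)}
step 4: add edge 3-5 (w=8); MST = {1-2(w=4) 1-3(w=2) 3-5(w=8) 4-5(w=4)}
step 5: add edge 0-2 (w=9); MST = {0-2(w=9) 1-2(w=4) 1-3(w=2) 3-5(w=8) 4-5(w=4)}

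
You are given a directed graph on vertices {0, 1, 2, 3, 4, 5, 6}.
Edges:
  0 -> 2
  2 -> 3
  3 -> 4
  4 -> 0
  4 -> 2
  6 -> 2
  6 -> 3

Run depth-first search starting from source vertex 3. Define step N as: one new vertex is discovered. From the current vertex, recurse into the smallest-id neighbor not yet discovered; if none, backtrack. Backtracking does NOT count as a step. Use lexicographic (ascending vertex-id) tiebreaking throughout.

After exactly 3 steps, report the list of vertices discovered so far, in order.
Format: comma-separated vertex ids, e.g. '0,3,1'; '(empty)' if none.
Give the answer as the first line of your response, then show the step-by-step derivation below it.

3,4,0

step 1: discover 3; path=3; order=3
step 2: discover 4; path=3>4; order=3,4
step 3: discover 0; path=3>4>0; order=3,4,0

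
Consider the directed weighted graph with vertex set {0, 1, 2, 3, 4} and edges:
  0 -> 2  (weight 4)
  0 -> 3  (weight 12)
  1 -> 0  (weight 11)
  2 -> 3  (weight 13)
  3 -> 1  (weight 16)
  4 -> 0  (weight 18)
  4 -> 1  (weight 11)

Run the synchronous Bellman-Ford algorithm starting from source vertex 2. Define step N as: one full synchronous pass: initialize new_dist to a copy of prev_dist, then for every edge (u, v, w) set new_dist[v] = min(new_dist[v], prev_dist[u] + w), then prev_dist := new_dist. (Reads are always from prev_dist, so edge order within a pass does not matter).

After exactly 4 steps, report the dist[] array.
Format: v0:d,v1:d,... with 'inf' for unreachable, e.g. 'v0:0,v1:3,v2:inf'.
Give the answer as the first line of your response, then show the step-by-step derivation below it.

v0:40,v1:29,v2:0,v3:13,v4:inf

step 1: dist = v0:inf,v1:inf,v2:0,v3:13,v4:inf
step 2: dist = v0:inf,v1:29,v2:0,v3:13,v4:inf
step 3: dist = v0:40,v1:29,v2:0,v3:13,v4:inf
step 4: dist = v0:40,v1:29,v2:0,v3:13,v4:inf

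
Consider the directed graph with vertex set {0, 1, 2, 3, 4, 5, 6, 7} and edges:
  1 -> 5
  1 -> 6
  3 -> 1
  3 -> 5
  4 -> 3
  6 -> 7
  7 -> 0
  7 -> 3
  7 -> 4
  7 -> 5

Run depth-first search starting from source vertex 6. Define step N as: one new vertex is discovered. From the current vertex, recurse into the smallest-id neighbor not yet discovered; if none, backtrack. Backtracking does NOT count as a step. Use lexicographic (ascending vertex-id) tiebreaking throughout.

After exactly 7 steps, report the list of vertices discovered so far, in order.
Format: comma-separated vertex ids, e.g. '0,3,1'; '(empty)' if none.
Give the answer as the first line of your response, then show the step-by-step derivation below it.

6,7,0,3,1,5,4

step 1: discover 6; path=6; order=6
step 2: discover 7; path=6>7; order=6,7
step 3: discover 0; path=6>7>0; order=6,7,0
step 4: discover 3; path=6>7>3; order=6,7,0,3
step 5: discover 1; path=6>7>3>1; order=6,7,0,3,1
step 6: discover 5; path=6>7>3>1>5; order=6,7,0,3,1,5
step 7: discover 4; path=6>7>4; order=6,7,0,3,1,5,4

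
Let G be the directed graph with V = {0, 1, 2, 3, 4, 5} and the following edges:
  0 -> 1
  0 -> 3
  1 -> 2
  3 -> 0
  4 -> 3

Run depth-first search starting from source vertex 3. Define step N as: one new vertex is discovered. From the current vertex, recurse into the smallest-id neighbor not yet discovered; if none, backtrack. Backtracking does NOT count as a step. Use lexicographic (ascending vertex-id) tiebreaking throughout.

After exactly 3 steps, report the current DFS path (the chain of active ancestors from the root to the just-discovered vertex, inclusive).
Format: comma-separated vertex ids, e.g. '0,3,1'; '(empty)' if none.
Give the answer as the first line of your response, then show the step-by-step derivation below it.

3,0,1

step 1: discover 3; path=3; order=3
step 2: discover 0; path=3>0; order=3,0
step 3: discover 1; path=3>0>1; order=3,0,1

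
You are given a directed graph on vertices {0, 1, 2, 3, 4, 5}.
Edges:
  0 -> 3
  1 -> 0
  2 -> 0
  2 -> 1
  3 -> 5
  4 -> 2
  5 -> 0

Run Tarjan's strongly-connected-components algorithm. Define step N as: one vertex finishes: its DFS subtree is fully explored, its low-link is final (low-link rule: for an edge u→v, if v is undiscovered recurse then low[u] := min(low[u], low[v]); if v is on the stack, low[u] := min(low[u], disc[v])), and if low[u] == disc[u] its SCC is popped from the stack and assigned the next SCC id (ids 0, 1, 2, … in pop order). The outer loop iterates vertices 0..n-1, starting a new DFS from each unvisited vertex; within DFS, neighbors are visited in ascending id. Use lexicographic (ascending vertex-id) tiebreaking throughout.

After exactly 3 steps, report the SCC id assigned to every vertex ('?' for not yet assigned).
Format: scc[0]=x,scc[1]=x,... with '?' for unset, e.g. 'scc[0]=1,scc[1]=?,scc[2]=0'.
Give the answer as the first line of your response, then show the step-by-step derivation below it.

scc[0]=0,scc[1]=?,scc[2]=?,scc[3]=0,scc[4]=?,scc[5]=0

step 1: low=(low[0]=0,low[1]=?,low[2]=?,low[3]=1,low[4]=?,low[5]=0); scc=(scc[0]=?,scc[1]=?,scc[2]=?,scc[3]=?,scc[4]=?,scc[5]=?)
step 2: low=(low[0]=0,low[1]=?,low[2]=?,low[3]=0,low[4]=?,low[5]=0); scc=(scc[0]=?,scc[1]=?,scc[2]=?,scc[3]=?,scc[4]=?,scc[5]=?)
step 3: low=(low[0]=0,low[1]=?,low[2]=?,low[3]=0,low[4]=?,low[5]=0); scc=(scc[0]=0,scc[1]=?,scc[2]=?,scc[3]=0,scc[4]=?,scc[5]=0)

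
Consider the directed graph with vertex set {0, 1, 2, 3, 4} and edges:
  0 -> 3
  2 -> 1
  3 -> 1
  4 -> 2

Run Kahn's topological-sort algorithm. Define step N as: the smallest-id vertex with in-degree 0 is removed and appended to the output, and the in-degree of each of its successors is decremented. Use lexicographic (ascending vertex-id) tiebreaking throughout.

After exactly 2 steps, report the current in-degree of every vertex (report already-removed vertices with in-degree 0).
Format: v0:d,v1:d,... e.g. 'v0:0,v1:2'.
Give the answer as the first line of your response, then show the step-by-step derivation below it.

v0:0,v1:1,v2:1,v3:0,v4:0

step 1: output 0; order=[0]; indeg=(0,2,1,0,0)
step 2: output 3; order=[0,3]; indeg=(0,1,1,0,0)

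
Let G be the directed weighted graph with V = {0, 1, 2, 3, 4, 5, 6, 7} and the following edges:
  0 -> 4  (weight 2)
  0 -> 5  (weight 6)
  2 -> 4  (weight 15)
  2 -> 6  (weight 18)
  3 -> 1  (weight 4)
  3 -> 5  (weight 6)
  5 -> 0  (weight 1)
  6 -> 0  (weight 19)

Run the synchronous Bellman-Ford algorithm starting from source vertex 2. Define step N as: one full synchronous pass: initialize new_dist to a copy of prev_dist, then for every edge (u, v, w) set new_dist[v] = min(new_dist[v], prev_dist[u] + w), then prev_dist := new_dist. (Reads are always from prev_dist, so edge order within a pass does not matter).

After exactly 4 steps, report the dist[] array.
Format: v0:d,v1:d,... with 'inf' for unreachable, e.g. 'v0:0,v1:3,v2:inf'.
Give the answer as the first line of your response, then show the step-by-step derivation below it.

v0:37,v1:inf,v2:0,v3:inf,v4:15,v5:43,v6:18,v7:inf

step 1: dist = v0:inf,v1:inf,v2:0,v3:inf,v4:15,v5:inf,v6:18,v7:inf
step 2: dist = v0:37,v1:inf,v2:0,v3:inf,v4:15,v5:inf,v6:18,v7:inf
step 3: dist = v0:37,v1:inf,v2:0,v3:inf,v4:15,v5:43,v6:18,v7:inf
step 4: dist = v0:37,v1:inf,v2:0,v3:inf,v4:15,v5:43,v6:18,v7:inf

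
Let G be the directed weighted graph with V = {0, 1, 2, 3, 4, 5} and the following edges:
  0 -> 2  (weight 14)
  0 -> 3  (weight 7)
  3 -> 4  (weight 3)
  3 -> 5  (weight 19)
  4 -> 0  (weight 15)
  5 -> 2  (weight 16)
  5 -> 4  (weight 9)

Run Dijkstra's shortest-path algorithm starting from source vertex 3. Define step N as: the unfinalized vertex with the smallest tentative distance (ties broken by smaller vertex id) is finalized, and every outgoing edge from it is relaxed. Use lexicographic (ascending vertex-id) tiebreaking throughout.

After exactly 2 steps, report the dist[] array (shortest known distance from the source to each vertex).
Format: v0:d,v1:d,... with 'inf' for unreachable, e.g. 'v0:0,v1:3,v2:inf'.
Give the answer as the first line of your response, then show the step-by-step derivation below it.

v0:18,v1:inf,v2:inf,v3:0,v4:3,v5:19

step 1: dist = v0:inf,v1:inf,v2:inf,v3:0,v4:3,v5:19
step 2: dist = v0:18,v1:inf,v2:inf,v3:0,v4:3,v5:19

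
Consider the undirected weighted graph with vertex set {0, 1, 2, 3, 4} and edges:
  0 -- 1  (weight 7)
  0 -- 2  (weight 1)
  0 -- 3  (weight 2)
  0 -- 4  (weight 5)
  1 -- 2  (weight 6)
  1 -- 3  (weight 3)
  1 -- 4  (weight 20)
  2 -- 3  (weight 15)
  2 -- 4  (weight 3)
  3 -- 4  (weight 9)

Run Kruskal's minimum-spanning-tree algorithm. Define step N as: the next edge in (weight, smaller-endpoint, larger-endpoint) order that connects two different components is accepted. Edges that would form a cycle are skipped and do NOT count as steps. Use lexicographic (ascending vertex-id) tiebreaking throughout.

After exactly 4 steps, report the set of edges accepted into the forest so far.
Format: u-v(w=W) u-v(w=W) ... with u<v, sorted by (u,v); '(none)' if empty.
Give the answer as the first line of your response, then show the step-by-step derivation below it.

0-2(w=1) 0-3(w=2) 1-3(w=3) 2-4(w=3)

step 1: add edge 0-2 (w=1); MST = {0-2(w=1)}
step 2: add edge 0-3 (w=2); MST = {0-2(w=1) 0-3(w=2)}
step 3: add edge 1-3 (w=3); MST = {0-2(w=1) 0-3(w=2) 1-3(w=3)}
step 4: add edge 2-4 (w=3); MST = {0-2(w=1) 0-3(w=2) 1-3(w=3) 2-4(w=3)}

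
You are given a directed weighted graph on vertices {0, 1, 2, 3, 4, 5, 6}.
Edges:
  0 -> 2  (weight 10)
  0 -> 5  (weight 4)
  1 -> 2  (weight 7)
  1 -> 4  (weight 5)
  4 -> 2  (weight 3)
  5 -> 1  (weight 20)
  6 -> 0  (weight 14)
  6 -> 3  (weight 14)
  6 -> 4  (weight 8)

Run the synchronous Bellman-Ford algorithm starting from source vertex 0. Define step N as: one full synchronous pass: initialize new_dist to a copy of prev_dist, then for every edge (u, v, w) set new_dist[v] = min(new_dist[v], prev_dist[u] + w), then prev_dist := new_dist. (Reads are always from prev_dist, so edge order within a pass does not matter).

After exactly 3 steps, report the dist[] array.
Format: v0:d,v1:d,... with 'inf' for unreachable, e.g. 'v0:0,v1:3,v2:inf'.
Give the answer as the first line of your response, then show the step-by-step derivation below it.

v0:0,v1:24,v2:10,v3:inf,v4:29,v5:4,v6:inf

step 1: dist = v0:0,v1:inf,v2:10,v3:inf,v4:inf,v5:4,v6:inf
step 2: dist = v0:0,v1:24,v2:10,v3:inf,v4:inf,v5:4,v6:inf
step 3: dist = v0:0,v1:24,v2:10,v3:inf,v4:29,v5:4,v6:inf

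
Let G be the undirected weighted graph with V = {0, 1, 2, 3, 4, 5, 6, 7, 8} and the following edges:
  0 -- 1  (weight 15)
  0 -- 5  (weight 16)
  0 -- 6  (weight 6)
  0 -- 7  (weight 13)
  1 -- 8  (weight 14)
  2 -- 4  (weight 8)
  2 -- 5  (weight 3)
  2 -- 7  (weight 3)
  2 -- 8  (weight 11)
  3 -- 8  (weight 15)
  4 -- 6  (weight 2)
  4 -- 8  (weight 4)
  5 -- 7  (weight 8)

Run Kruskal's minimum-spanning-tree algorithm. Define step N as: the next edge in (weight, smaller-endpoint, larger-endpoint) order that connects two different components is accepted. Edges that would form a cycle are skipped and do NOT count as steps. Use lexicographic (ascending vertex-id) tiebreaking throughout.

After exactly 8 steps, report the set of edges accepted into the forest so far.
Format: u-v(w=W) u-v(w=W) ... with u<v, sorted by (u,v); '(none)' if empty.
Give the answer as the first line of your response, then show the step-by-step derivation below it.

0-6(w=6) 1-8(w=14) 2-4(w=8) 2-5(w=3) 2-7(w=3) 3-8(w=15) 4-6(w=2) 4-8(w=4)

step 1: add edge 4-6 (w=2); MST = {4-6(w=2)}
step 2: add edge 2-5 (w=3); MST = {2-5(w=3) 4-6(w=2)}
step 3: add edge 2-7 (w=3); MST = {2-5(w=3) 2-7(w=3) 4-6(w=2)}
step 4: add edge 4-8 (w=4); MST = {2-5(w=3) 2-7(w=3) 4-6(w=2) 4-8(w=4)}
step 5: add edge 0-6 (w=6); MST = {0-6(w=6) 2-5(w=3) 2-7(w=3) 4-6(w=2) 4-8(w=4)}
step 6: add edge 2-4 (w=8); MST = {0-6(w=6) 2-4(w=8) 2-5(w=3) 2-7(w=3) 4-6(w=2) 4-8(w=4)}
step 7: add edge 1-8 (w=14); MST = {0-6(w=6) 1-8(w=14) 2-4(w=8) 2-5(w=3) 2-7(w=3) 4-6(w=2) 4-8(w=4)}
step 8: add edge 3-8 (w=15); MST = {0-6(w=6) 1-8(w=14) 2-4(w=8) 2-5(w=3) 2-7(w=3) 3-8(w=15) 4-6(w=2) 4-8(w=4)}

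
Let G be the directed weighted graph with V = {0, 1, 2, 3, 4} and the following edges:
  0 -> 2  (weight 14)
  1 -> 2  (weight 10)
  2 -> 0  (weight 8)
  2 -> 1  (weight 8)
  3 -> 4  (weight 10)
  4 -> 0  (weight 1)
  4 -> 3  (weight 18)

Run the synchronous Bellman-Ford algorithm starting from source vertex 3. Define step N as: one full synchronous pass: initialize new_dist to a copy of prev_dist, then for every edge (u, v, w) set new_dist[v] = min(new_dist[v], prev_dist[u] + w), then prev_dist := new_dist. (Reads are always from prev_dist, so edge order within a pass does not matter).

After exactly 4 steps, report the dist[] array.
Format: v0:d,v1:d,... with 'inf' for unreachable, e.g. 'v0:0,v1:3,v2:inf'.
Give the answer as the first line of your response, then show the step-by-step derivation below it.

v0:11,v1:33,v2:25,v3:0,v4:10

step 1: dist = v0:inf,v1:inf,v2:inf,v3:0,v4:10
step 2: dist = v0:11,v1:inf,v2:inf,v3:0,v4:10
step 3: dist = v0:11,v1:inf,v2:25,v3:0,v4:10
step 4: dist = v0:11,v1:33,v2:25,v3:0,v4:10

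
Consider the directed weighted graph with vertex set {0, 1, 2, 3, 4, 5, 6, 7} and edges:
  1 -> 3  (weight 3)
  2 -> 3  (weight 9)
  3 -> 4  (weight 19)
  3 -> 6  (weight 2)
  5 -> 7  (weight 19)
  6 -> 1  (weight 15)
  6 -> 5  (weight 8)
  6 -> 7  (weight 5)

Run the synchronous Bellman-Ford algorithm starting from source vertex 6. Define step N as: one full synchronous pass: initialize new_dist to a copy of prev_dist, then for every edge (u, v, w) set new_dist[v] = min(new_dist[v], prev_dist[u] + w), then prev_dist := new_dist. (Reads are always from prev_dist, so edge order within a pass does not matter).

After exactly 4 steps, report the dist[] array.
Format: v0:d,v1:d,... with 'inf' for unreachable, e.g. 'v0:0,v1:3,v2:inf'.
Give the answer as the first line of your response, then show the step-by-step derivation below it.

v0:inf,v1:15,v2:inf,v3:18,v4:37,v5:8,v6:0,v7:5

step 1: dist = v0:inf,v1:15,v2:inf,v3:inf,v4:inf,v5:8,v6:0,v7:5
step 2: dist = v0:inf,v1:15,v2:inf,v3:18,v4:inf,v5:8,v6:0,v7:5
step 3: dist = v0:inf,v1:15,v2:inf,v3:18,v4:37,v5:8,v6:0,v7:5
step 4: dist = v0:inf,v1:15,v2:inf,v3:18,v4:37,v5:8,v6:0,v7:5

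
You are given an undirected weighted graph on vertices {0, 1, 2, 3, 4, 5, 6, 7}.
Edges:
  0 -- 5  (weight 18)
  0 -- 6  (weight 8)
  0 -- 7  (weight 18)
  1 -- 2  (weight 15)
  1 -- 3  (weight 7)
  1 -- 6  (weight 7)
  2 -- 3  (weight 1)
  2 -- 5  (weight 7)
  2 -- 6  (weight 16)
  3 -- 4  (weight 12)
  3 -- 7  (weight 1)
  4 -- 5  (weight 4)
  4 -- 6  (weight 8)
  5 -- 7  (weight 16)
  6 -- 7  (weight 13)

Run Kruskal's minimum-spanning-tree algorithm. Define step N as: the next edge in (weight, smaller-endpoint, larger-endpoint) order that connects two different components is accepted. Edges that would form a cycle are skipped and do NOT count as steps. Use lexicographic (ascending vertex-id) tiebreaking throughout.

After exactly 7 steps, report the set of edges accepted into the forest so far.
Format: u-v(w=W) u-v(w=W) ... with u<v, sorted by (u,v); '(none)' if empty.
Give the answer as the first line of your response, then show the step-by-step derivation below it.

0-6(w=8) 1-3(w=7) 1-6(w=7) 2-3(w=1) 2-5(w=7) 3-7(w=1) 4-5(w=4)

step 1: add edge 2-3 (w=1); MST = {2-3(w=1)}
step 2: add edge 3-7 (w=1); MST = {2-3(w=1) 3-7(w=1)}
step 3: add edge 4-5 (w=4); MST = {2-3(w=1) 3-7(w=1) 4-5(w=4)}
step 4: add edge 1-3 (w=7); MST = {1-3(w=7) 2-3(w=1) 3-7(w=1) 4-5(w=4)}
step 5: add edge 1-6 (w=7); MST = {1-3(w=7) 1-6(w=7) 2-3(w=1) 3-7(w=1) 4-5(w=4)}
step 6: add edge 2-5 (w=7); MST = {1-3(w=7) 1-6(w=7) 2-3(w=1) 2-5(w=7) 3-7(w=1) 4-5(w=4)}
step 7: add edge 0-6 (w=8); MST = {0-6(w=8) 1-3(w=7) 1-6(w=7) 2-3(w=1) 2-5(w=7) 3-7(w=1) 4-5(w=4)}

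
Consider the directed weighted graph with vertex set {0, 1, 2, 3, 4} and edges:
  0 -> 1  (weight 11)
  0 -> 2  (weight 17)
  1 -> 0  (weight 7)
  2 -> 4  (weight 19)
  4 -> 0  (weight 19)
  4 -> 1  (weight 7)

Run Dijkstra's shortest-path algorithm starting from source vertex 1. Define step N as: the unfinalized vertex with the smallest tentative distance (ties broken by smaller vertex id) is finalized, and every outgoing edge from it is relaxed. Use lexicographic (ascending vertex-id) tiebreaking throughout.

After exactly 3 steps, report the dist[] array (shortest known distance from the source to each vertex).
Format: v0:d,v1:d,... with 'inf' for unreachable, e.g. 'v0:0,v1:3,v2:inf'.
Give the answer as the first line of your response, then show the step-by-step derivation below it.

v0:7,v1:0,v2:24,v3:inf,v4:43

step 1: dist = v0:7,v1:0,v2:inf,v3:inf,v4:inf
step 2: dist = v0:7,v1:0,v2:24,v3:inf,v4:inf
step 3: dist = v0:7,v1:0,v2:24,v3:inf,v4:43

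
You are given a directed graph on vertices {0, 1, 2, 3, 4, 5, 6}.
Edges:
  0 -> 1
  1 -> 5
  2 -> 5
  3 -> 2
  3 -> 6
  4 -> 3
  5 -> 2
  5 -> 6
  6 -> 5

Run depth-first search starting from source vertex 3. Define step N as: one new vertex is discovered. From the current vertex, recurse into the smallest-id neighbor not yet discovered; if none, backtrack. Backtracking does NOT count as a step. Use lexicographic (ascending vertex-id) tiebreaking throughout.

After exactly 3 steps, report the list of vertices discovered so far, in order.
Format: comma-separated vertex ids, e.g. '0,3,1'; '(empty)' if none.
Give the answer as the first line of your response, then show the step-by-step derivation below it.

3,2,5

step 1: discover 3; path=3; order=3
step 2: discover 2; path=3>2; order=3,2
step 3: discover 5; path=3>2>5; order=3,2,5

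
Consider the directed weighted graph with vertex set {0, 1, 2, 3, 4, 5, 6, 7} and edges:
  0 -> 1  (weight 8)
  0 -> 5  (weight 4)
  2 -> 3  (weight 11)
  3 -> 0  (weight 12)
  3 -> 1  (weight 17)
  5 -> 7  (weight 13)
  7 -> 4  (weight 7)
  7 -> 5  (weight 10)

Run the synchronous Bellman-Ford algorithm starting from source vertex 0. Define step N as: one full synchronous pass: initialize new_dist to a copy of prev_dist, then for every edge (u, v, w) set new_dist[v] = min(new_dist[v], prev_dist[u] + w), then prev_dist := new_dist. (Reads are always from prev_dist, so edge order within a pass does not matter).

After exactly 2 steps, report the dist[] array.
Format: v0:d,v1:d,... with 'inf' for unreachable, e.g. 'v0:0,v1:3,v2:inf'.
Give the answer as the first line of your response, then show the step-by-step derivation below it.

v0:0,v1:8,v2:inf,v3:inf,v4:inf,v5:4,v6:inf,v7:17

step 1: dist = v0:0,v1:8,v2:inf,v3:inf,v4:inf,v5:4,v6:inf,v7:inf
step 2: dist = v0:0,v1:8,v2:inf,v3:inf,v4:inf,v5:4,v6:inf,v7:17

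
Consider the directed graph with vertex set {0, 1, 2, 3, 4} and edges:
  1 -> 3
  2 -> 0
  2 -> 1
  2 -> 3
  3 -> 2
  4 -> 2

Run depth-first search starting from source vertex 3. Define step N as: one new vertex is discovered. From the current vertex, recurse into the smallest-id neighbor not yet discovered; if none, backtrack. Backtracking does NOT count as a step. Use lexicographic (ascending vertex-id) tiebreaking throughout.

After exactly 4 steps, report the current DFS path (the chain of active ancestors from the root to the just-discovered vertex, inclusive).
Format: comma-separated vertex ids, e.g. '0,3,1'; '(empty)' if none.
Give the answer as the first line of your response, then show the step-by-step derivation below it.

3,2,1

step 1: discover 3; path=3; order=3
step 2: discover 2; path=3>2; order=3,2
step 3: discover 0; path=3>2>0; order=3,2,0
step 4: discover 1; path=3>2>1; order=3,2,0,1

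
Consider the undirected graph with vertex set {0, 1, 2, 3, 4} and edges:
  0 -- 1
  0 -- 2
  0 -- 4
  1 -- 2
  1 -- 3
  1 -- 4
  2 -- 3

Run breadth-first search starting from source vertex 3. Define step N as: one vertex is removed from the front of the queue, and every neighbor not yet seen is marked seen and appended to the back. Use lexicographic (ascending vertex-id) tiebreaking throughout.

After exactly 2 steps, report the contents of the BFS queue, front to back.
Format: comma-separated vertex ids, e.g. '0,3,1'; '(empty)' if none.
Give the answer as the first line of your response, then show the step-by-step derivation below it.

2,0,4

step 1: dequeue 3; queue=[1,2]; order=3
step 2: dequeue 1; queue=[2,0,4]; order=3,1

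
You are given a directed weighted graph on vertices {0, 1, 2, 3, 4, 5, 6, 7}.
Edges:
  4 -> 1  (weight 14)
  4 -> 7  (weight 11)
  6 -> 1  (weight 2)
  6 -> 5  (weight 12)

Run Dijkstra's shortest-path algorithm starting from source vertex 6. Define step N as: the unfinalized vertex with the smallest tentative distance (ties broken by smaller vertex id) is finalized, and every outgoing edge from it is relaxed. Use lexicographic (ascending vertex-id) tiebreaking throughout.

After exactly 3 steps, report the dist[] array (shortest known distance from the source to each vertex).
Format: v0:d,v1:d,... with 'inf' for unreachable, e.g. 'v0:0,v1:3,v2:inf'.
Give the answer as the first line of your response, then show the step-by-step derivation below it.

v0:inf,v1:2,v2:inf,v3:inf,v4:inf,v5:12,v6:0,v7:inf

step 1: dist = v0:inf,v1:2,v2:inf,v3:inf,v4:inf,v5:12,v6:0,v7:inf
step 2: dist = v0:inf,v1:2,v2:inf,v3:inf,v4:inf,v5:12,v6:0,v7:inf
step 3: dist = v0:inf,v1:2,v2:inf,v3:inf,v4:inf,v5:12,v6:0,v7:inf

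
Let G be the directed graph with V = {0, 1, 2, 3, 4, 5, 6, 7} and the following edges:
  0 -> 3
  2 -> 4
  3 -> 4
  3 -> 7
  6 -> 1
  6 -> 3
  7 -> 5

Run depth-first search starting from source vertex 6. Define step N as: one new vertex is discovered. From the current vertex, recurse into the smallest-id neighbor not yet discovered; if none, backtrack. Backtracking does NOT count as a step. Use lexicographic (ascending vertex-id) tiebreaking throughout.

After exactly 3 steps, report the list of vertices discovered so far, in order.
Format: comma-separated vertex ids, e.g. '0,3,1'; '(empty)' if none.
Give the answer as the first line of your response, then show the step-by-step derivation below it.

6,1,3

step 1: discover 6; path=6; order=6
step 2: discover 1; path=6>1; order=6,1
step 3: discover 3; path=6>3; order=6,1,3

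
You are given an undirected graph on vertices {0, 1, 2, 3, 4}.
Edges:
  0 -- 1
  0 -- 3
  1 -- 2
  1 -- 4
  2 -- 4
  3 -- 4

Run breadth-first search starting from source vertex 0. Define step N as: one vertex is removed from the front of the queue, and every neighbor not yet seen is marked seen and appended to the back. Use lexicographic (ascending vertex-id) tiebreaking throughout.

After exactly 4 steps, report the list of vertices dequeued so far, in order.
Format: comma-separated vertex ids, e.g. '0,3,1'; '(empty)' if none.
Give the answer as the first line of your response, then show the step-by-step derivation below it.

0,1,3,2

step 1: dequeue 0; queue=[1,3]; order=0
step 2: dequeue 1; queue=[3,2,4]; order=0,1
step 3: dequeue 3; queue=[2,4]; order=0,1,3
step 4: dequeue 2; queue=[4]; order=0,1,3,2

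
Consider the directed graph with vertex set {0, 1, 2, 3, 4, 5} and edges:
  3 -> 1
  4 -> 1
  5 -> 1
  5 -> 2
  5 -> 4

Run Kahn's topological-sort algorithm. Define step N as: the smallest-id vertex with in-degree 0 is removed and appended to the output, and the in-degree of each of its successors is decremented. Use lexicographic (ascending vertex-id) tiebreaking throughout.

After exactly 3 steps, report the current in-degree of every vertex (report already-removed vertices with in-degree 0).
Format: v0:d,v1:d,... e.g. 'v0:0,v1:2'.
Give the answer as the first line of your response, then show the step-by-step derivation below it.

v0:0,v1:1,v2:0,v3:0,v4:0,v5:0

step 1: output 0; order=[0]; indeg=(0,3,1,0,1,0)
step 2: output 3; order=[0,3]; indeg=(0,2,1,0,1,0)
step 3: output 5; order=[0,3,5]; indeg=(0,1,0,0,0,0)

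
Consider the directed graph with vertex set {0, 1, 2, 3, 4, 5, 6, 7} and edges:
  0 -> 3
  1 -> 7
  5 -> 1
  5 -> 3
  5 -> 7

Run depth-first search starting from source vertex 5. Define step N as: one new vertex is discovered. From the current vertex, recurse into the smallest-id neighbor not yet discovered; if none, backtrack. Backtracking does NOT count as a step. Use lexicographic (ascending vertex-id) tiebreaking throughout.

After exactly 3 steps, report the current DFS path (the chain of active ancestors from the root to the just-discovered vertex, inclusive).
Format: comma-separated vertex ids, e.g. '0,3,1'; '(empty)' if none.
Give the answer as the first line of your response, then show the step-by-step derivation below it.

5,1,7

step 1: discover 5; path=5; order=5
step 2: discover 1; path=5>1; order=5,1
step 3: discover 7; path=5>1>7; order=5,1,7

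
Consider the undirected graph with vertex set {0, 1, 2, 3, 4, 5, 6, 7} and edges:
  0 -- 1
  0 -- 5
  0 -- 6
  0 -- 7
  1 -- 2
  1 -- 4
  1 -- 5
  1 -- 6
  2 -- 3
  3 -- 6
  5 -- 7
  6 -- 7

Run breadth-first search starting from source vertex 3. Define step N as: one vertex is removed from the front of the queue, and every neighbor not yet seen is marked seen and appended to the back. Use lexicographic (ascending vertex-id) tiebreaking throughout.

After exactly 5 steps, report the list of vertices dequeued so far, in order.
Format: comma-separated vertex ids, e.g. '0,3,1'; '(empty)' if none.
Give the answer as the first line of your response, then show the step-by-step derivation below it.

3,2,6,1,0

step 1: dequeue 3; queue=[2,6]; order=3
step 2: dequeue 2; queue=[6,1]; order=3,2
step 3: dequeue 6; queue=[1,0,7]; order=3,2,6
step 4: dequeue 1; queue=[0,7,4,5]; order=3,2,6,1
step 5: dequeue 0; queue=[7,4,5]; order=3,2,6,1,0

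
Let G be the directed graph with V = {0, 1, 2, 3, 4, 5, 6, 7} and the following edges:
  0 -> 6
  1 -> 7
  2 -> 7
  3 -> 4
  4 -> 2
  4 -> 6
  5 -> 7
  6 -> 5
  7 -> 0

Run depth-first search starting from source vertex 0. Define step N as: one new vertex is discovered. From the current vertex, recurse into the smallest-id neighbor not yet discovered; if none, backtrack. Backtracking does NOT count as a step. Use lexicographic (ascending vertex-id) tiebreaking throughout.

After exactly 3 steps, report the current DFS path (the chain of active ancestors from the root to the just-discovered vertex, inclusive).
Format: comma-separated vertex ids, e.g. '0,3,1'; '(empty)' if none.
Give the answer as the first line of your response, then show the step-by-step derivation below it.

0,6,5

step 1: discover 0; path=0; order=0
step 2: discover 6; path=0>6; order=0,6
step 3: discover 5; path=0>6>5; order=0,6,5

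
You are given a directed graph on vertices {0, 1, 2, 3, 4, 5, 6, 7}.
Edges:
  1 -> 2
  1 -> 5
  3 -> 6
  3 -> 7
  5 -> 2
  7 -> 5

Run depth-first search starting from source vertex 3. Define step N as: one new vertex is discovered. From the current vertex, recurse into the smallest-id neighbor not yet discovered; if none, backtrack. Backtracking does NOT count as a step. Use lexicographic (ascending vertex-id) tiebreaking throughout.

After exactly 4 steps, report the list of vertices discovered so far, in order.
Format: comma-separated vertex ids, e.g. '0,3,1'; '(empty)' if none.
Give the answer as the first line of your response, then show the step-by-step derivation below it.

3,6,7,5

step 1: discover 3; path=3; order=3
step 2: discover 6; path=3>6; order=3,6
step 3: discover 7; path=3>7; order=3,6,7
step 4: discover 5; path=3>7>5; order=3,6,7,5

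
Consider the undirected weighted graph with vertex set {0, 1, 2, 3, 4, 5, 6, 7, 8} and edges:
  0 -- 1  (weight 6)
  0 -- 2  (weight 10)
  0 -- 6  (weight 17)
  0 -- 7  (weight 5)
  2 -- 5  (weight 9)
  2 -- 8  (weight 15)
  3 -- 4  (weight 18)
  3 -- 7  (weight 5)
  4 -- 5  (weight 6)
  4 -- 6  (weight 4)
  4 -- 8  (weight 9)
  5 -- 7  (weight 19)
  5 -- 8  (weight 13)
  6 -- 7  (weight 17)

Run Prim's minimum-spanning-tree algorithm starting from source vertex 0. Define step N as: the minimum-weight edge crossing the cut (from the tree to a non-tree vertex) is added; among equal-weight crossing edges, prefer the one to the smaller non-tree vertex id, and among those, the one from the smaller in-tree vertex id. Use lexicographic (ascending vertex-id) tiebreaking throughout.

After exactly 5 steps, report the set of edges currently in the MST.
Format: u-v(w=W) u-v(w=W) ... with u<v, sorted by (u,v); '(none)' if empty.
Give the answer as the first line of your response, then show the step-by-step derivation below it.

0-1(w=6) 0-2(w=10) 0-7(w=5) 2-5(w=9) 3-7(w=5)

step 1: add edge 0-7 (w=5); MST = {0-7(w=5)}
step 2: add edge 3-7 (w=5); MST = {0-7(w=5) 3-7(w=5)}
step 3: add edge 0-1 (w=6); MST = {0-1(w=6) 0-7(w=5) 3-7(w=5)}
step 4: add edge 0-2 (w=10); MST = {0-1(w=6) 0-2(w=10) 0-7(w=5) 3-7(w=5)}
step 5: add edge 2-5 (w=9); MST = {0-1(w=6) 0-2(w=10) 0-7(w=5) 2-5(w=9) 3-7(w=5)}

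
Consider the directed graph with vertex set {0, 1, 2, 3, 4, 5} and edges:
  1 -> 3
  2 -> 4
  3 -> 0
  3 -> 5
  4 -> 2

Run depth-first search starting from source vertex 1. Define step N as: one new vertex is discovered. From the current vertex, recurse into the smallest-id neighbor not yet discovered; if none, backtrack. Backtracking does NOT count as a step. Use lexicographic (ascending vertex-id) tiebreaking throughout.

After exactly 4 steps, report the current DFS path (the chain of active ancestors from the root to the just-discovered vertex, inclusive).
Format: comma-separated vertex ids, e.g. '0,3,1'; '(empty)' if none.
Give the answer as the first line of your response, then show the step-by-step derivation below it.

1,3,5

step 1: discover 1; path=1; order=1
step 2: discover 3; path=1>3; order=1,3
step 3: discover 0; path=1>3>0; order=1,3,0
step 4: discover 5; path=1>3>5; order=1,3,0,5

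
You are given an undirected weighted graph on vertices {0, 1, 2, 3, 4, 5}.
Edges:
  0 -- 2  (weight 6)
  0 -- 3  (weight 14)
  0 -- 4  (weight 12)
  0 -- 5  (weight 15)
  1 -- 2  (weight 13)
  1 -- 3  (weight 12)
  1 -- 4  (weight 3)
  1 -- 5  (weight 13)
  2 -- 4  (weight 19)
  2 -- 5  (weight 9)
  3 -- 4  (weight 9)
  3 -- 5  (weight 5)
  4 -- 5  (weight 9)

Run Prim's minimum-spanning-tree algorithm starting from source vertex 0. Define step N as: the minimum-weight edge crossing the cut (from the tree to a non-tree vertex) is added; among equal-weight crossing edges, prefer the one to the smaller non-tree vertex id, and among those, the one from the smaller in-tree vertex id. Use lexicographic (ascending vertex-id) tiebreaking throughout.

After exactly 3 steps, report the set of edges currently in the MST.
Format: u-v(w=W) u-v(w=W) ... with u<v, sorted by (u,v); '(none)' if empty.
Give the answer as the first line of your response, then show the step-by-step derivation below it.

0-2(w=6) 2-5(w=9) 3-5(w=5)

step 1: add edge 0-2 (w=6); MST = {0-2(w=6)}
step 2: add edge 2-5 (w=9); MST = {0-2(w=6) 2-5(w=9)}
step 3: add edge 3-5 (w=5); MST = {0-2(w=6) 2-5(w=9) 3-5(w=5)}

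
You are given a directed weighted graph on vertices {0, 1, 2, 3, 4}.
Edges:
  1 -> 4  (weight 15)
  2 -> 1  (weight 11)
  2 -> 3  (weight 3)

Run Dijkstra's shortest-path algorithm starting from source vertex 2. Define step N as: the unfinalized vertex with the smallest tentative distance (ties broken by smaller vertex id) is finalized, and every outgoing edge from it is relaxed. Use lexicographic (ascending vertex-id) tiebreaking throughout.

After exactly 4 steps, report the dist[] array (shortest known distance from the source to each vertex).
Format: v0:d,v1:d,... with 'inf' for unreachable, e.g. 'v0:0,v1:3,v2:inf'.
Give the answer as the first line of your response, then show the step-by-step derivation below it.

v0:inf,v1:11,v2:0,v3:3,v4:26

step 1: dist = v0:inf,v1:11,v2:0,v3:3,v4:inf
step 2: dist = v0:inf,v1:11,v2:0,v3:3,v4:inf
step 3: dist = v0:inf,v1:11,v2:0,v3:3,v4:26
step 4: dist = v0:inf,v1:11,v2:0,v3:3,v4:26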